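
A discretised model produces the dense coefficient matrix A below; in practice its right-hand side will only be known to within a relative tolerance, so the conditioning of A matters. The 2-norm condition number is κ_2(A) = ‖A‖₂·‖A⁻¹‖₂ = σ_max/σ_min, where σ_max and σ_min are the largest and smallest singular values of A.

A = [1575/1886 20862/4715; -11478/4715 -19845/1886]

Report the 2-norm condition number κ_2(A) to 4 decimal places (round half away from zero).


69.0000

form AᵀA = [588993561/88924900 26063856/889249; 26063856/889249 11586492801/88924900] with trace 3621501/26450 and determinant 20820969/5290000
λ_max, λ_min = (3621501/26450 ± √131042552004/6996025)/2 = 13689/100, 1521/52900
so κ_2 = √((13689/100) / (1521/52900)) = 69.0000


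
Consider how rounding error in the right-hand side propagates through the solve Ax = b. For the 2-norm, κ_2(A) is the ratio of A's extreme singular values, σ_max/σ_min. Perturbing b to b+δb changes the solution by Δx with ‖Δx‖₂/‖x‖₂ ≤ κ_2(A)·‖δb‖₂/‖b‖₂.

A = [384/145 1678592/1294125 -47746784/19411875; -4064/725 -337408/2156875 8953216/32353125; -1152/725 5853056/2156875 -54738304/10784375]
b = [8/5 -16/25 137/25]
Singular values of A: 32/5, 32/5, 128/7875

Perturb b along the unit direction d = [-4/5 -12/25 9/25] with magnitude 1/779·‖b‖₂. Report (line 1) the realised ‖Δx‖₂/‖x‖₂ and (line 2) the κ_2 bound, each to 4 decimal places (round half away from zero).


largest singular value 32/5, smallest 128/7875
κ = σ_max/σ_min = (32/5)/(128/7875) = 393.7500
perturbation bound = 393.7500·1/779 = 0.5055
solve Ax = b  →  x = [-0.0216 54.7012 28.1725]
2-norm of b is 5.7446; of x, 61.5298
re-solving with b+δb shifts x by Δx of norm 0.4537
dividing the unrounded norms, ‖Δx‖/‖x‖ = 0.0074
realised/bound (from unrounded values) ≈ 0.0146

0.0074
0.5055


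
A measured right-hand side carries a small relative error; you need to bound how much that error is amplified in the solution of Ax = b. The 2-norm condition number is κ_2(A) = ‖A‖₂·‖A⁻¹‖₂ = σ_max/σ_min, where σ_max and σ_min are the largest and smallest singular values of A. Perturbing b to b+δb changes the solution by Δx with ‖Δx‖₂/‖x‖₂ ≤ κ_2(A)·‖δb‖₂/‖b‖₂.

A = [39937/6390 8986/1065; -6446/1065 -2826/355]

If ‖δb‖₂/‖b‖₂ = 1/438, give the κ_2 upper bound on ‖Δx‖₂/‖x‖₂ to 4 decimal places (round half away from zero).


AᵀA = [618159389/8166420 68676901/680535; 68676901/680535 30524936/226845]; tr = 343411417/1633284, det = 707281/408321
solving λ² − 343411417/1633284·λ + 707281/408321 = 0 gives λ = 841/4, 3364/408321
so κ_2 = √((841/4) / (3364/408321)) = 159.7500
bound on ‖Δx‖/‖x‖: κ·ε = 159.7500·1/438 = 0.3647

0.3647


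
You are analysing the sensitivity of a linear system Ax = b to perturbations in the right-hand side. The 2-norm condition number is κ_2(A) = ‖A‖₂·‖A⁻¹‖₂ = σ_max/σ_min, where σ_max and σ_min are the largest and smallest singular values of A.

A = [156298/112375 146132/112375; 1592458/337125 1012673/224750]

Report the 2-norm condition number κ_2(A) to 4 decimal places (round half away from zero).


372.0000

form AᵀA = [4409254504/181845225 279948809/12123015; 279948809/12123015 1777479761/80820100] with trace 7998653/172980 and determinant 83521/5405625
eigenvalues of AᵀA: λ = (tr ± √(tr²−4·det))/2 = 1156/25, 289/864900
σ_max=√(1156/25)=(34/5), σ_min=√(289/864900)=(17/930) → κ = 372.0000


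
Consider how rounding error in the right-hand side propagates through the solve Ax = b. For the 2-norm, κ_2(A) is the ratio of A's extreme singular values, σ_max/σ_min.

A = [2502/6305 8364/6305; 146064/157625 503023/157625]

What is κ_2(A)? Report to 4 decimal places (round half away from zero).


349.2000

AᵀA = [149391684/147015625 512146488/147015625; 512146488/147015625 1755946441/147015625]; tr = 3048541/235225, det = 324/235225
eigenvalues of AᵀA: λ = (tr ± √(tr²−4·det))/2 = 324/25, 1/9409
κ_2(A) = √(λ_max/λ_min) = √((324/25) / (1/9409)) = 349.2000


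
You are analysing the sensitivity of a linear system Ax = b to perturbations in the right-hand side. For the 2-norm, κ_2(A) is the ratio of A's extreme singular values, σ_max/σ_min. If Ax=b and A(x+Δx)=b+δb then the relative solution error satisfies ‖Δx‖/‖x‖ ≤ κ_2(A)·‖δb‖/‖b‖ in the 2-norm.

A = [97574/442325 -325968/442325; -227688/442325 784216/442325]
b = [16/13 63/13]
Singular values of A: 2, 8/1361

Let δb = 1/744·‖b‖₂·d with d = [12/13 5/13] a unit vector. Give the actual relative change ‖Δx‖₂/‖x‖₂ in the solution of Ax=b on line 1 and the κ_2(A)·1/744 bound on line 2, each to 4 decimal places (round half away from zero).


0.0022
0.4573

largest singular value 2, smallest 8/1361
condition number: 2 ÷ (8/1361) = 340.2500
κ_2(A)·‖δb‖/‖b‖ = 0.4573
solve Ax = b  →  x = [489.4000 144.8250]
2-norm of b is 5.0000; of x, 510.3789
Δx = A⁻¹·δb where δb = 1/744·5.0000·d; ‖Δx‖ = 1.1433
relative error = 0.0022
tightness: 0.0022 against a bound of 0.4573 (unrounded ratio ≈ 0.0049)


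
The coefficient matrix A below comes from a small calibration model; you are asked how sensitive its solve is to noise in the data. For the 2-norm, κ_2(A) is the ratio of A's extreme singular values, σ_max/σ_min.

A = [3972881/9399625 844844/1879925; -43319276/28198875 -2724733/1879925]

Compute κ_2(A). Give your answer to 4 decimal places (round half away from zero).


M = AᵀA = [3229781958601/1272282482025 204964567808/84818832135; 204964567808/84818832135 13020690089/5654588809]. tr(M)=7323944386/1512821025, det(M)=366025/60512841
char-poly roots: 121/25 and 75625/60512841
κ = σ_max/σ_min = (11/5)/(275/7779) = 62.2320

62.2320


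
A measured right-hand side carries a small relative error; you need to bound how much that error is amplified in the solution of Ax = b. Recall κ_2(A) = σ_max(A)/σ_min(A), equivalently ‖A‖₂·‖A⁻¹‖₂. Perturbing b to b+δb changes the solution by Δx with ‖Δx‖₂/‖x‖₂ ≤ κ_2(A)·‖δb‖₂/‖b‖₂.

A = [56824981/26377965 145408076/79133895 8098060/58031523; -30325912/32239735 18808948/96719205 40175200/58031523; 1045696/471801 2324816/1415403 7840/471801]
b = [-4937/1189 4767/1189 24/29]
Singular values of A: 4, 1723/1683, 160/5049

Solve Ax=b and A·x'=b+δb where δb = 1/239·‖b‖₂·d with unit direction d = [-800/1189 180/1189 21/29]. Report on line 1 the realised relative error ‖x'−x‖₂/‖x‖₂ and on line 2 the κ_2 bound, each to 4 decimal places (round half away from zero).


largest singular value 4, smallest 160/5049
κ_2(A) = 4 / (160/5049) = 126.2250
bound on ‖Δx‖/‖x‖: κ·ε = 126.2250·1/239 = 0.5281
solve Ax = b  →  x = [50.3578 -68.3938 93.4252]
2-norm of b is 5.8310; of x, 126.2612
Δx = A⁻¹·δb where δb = 1/239·5.8310·d; ‖Δx‖ = 0.7699
dividing the unrounded norms, ‖Δx‖/‖x‖ = 0.0061
so the bound overstates the realised error by a factor of ≈ 86.6145 (computed from the unrounded values)

0.0061
0.5281


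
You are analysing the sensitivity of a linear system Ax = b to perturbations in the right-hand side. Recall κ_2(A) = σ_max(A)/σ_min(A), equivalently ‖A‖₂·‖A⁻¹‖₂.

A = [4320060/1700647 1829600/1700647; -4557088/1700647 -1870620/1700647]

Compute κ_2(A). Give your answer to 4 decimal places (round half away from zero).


AᵀA = [46884624784/3439001449 19534556160/3439001449; 19534556160/3439001449 8141088400/3439001449]; tr = 325595936/20349121, det = 160000/20349121
eigenvalues of AᵀA: λ = (tr ± √(tr²−4·det))/2 = 16, 10000/20349121
κ_2(A) = √(λ_max/λ_min) = √(16 / (10000/20349121)) = 180.4400

180.4400


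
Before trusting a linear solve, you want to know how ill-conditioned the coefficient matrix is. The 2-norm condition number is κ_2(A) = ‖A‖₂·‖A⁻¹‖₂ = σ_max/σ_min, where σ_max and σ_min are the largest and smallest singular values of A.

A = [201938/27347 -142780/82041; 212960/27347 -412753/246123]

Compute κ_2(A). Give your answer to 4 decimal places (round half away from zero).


103.5000

M = AᵀA = [2497924/21689 -5057800/195201; -5057800/195201 10261889/1756809]. tr(M)=5185213/42849, det(M)=58564/42849
solving λ² − 5185213/42849·λ + 58564/42849 = 0 gives λ = 121, 484/42849
σ_max=√121=11, σ_min=√(484/42849)=(22/207) → κ = 103.5000


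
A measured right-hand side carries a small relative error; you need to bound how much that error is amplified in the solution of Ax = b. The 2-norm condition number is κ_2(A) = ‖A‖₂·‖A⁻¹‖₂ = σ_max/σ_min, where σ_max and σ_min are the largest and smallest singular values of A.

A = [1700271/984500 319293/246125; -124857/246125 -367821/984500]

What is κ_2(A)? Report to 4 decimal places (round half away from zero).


M = AᵀA = [5024559681/1550784400 235523862/96924025; 235523862/96924025 2826336969/1550784400]. tr(M)=157017933/31015688, det(M)=164025/992502016
eigenvalues of AᵀA: λ = (tr ± √(tr²−4·det))/2 = 81/16, 2025/62031376
σ_max=√(81/16)=(9/4), σ_min=√(2025/62031376)=(45/7876) → κ = 393.8000

393.8000


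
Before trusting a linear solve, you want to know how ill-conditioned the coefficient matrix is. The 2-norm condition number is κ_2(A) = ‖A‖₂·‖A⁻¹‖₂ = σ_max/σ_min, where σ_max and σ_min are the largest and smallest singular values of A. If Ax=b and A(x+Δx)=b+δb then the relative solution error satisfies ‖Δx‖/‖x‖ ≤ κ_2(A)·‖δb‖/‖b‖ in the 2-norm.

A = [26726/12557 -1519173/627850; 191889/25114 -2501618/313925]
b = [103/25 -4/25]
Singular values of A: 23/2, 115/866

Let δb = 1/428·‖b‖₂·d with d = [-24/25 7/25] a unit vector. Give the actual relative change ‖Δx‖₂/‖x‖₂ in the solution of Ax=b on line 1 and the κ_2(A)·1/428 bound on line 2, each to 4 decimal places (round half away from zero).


0.0024
0.2023

largest singular value 23/2, smallest 115/866
condition number: (23/2) ÷ (115/866) = 86.6000
κ_2(A)·‖δb‖/‖b‖ = 0.2023
solve Ax = b  →  x = [-21.7523 -20.8366]
‖b‖₂ = 4.1231 and ‖x‖₂ = 30.1219
Δx = A⁻¹·δb where δb = 1/428·4.1231·d; ‖Δx‖ = 0.0725
realised ‖Δx‖/‖x‖ = 0.0024
realised/bound (from unrounded values) ≈ 0.0119


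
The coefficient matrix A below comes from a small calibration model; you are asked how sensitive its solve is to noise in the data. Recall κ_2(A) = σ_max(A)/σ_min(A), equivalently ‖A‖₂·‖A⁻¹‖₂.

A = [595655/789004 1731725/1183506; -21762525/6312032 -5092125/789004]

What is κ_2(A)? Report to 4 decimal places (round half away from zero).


form AᵀA = [295249855225/23701218304 207588734875/8887956864; 207588734875/8887956864 145962593125/3332983824] with trace 41518528225/738100224 and determinant 9765625/328044544
λ_max, λ_min = (41518528225/738100224 ± √1723723313880121650625/544791940668850176)/2 = 225/4, 390625/738100224
κ_2(A) = √(λ_max/λ_min) = √((225/4) / (390625/738100224)) = 326.0160

326.0160


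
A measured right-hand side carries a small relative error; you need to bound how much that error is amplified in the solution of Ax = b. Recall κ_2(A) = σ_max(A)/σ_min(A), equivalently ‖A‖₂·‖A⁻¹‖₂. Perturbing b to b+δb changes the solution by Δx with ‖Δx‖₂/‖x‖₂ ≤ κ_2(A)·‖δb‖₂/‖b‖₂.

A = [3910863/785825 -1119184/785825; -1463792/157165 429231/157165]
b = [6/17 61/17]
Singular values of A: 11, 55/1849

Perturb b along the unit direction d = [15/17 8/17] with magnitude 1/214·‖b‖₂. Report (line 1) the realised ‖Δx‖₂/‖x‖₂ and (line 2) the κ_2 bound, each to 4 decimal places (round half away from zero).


0.0084
1.7280

from the listed singular values, σ₁ = 11, σ_n = 55/1849
condition number: 11 ÷ (55/1849) = 369.8000
κ_2(A)·‖δb‖/‖b‖ = 1.7280
solve Ax = b  →  x = [18.5644 64.6233]
2-norm of b is 3.6056; of x, 67.2369
Δx = A⁻¹·δb where δb = 1/214·3.6056·d; ‖Δx‖ = 0.5664
realised ‖Δx‖/‖x‖ = 0.0084
tightness: 0.0084 against a bound of 1.7280 (unrounded ratio ≈ 0.0049)


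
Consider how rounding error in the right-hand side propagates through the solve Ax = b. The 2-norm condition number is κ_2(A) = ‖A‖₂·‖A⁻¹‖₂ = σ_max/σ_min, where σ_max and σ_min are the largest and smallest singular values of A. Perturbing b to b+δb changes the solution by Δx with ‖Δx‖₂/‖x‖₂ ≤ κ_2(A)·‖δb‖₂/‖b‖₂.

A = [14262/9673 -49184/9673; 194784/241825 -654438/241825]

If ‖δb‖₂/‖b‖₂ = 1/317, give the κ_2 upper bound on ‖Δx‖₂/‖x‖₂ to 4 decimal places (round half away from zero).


AᵀA = [571172004/202350625 -1958089728/202350625; -1958089728/202350625 6713512996/202350625]; tr = 11655496/323761, det = 3600/323761
solving λ² − 11655496/323761·λ + 3600/323761 = 0 gives λ = 36, 100/323761
κ = σ_max/σ_min = 6/(10/569) = 341.4000
bound on ‖Δx‖/‖x‖: κ·ε = 341.4000·1/317 = 1.0770

1.0770


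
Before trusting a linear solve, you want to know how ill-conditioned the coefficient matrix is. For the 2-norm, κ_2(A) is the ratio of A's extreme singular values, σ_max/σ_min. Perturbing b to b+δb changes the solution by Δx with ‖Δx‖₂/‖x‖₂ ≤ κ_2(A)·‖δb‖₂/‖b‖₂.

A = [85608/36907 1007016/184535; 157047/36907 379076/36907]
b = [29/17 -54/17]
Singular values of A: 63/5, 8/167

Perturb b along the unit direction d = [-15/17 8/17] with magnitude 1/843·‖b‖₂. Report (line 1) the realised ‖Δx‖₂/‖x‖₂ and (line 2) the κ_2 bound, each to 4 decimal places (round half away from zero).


σ_max = 63/5, σ_min = 8/167
condition number: (63/5) ÷ (8/167) = 263.0250
perturbation bound = 263.0250·1/843 = 0.3120
solve Ax = b  →  x = [57.7466 -24.2331]
‖b‖ = 3.6056, ‖x‖ = 62.6252
re-solving with b+δb shifts x by Δx of norm 0.0893
relative error = 0.0014
realised/bound (from unrounded values) ≈ 0.0046

0.0014
0.3120


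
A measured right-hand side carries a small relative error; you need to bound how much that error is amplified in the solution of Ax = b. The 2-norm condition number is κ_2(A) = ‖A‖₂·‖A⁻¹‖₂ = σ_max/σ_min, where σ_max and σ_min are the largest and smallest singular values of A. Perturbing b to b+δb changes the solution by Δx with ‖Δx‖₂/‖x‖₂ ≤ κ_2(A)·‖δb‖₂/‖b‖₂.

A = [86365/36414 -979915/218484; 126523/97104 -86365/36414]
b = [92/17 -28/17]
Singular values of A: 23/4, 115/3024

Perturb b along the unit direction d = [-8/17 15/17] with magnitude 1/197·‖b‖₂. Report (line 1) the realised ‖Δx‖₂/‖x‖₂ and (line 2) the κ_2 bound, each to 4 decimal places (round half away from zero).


0.0072
0.7675

σ_max = 23/4, σ_min = 115/3024
κ_2(A) = (23/4) / (115/3024) = 151.2000
worst-case relative error ≤ 151.2000 × 1/197 = 0.7675
solve Ax = b  →  x = [-92.4808 -50.1115]
‖b‖₂ = 5.6569 and ‖x‖₂ = 105.1849
Δx = A⁻¹·δb where δb = 1/197·5.6569·d; ‖Δx‖ = 0.7551
dividing the unrounded norms, ‖Δx‖/‖x‖ = 0.0072
tightness: 0.0072 against a bound of 0.7675 (unrounded ratio ≈ 0.0094)


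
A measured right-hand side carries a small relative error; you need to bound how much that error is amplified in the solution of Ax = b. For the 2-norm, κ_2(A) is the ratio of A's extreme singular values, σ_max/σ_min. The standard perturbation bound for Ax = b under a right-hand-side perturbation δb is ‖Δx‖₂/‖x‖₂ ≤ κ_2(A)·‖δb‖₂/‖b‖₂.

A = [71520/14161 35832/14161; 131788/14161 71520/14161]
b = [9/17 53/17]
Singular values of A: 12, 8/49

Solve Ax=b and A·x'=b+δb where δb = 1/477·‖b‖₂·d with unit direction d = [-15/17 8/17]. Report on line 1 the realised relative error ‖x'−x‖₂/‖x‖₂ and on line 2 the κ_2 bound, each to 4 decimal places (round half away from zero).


largest singular value 12, smallest 8/49
κ = σ_max/σ_min = 12/(8/49) = 73.5000
κ_2(A)·‖δb‖/‖b‖ = 0.1541
solve Ax = b  →  x = [-2.6618 5.5221]
‖b‖ = 3.1623, ‖x‖ = 6.1301
δb = ε·‖b‖·d = [-0.0058 0.0031]; solving A·Δx = δb gives ‖Δx‖ = 0.0406
relative error = 0.0066
tightness: 0.0066 against a bound of 0.1541 (unrounded ratio ≈ 0.0430)

0.0066
0.1541


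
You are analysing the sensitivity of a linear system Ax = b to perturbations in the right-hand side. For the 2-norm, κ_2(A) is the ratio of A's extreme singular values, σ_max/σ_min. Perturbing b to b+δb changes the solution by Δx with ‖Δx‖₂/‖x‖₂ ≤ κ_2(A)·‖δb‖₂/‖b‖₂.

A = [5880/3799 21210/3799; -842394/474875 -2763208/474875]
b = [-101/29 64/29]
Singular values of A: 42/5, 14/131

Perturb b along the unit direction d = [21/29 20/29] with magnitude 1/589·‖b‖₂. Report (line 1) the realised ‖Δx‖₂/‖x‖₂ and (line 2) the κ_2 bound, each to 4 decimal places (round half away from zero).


largest singular value 42/5, smallest 14/131
κ_2(A) = (42/5) / (14/131) = 78.6000
worst-case relative error ≤ 78.6000 × 1/589 = 0.1334
solve Ax = b  →  x = [8.8495 -3.0771]
‖b‖ = 4.1231, ‖x‖ = 9.3693
δb = ε·‖b‖·d = [0.0051 0.0048]; solving A·Δx = δb gives ‖Δx‖ = 0.0655
realised ‖Δx‖/‖x‖ = 0.0070
so the bound overstates the realised error by a factor of ≈ 19.0880 (computed from the unrounded values)

0.0070
0.1334


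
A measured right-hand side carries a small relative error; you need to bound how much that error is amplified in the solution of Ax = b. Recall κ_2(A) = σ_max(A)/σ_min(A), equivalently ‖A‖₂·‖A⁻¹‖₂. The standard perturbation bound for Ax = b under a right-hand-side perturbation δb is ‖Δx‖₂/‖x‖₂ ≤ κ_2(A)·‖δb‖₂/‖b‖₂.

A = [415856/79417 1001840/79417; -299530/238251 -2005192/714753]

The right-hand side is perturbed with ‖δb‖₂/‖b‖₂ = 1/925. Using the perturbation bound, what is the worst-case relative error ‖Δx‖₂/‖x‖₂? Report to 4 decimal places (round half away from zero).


AᵀA = [979264804/33767721 7049010640/101303163; 7049010640/101303163 50754996544/303909489]; tr = 352475620/1798281, det = 2458624/1798281
char-poly roots: 196 and 12544/1798281
κ = σ_max/σ_min = 14/(112/1341) = 167.6250
worst-case relative error ≤ 167.6250 × 1/925 = 0.1812

0.1812


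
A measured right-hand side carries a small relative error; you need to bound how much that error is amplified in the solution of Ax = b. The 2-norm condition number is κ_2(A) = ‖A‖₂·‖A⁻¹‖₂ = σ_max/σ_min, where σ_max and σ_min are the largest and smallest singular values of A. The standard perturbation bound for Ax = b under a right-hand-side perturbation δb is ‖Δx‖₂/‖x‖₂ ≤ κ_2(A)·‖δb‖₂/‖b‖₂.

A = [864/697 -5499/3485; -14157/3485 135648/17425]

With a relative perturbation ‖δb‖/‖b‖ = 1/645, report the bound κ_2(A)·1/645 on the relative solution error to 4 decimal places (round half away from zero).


M = AᵀA = [130329/7225 -1213056/36125; -1213056/36125 11395809/180625]. tr(M)=50706/625, det(M)=6561/625
solving λ² − 50706/625·λ + 6561/625 = 0 gives λ = 81, 81/625
so κ_2 = √(81 / (81/625)) = 25.0000
worst-case relative error ≤ 25.0000 × 1/645 = 0.0388

0.0388


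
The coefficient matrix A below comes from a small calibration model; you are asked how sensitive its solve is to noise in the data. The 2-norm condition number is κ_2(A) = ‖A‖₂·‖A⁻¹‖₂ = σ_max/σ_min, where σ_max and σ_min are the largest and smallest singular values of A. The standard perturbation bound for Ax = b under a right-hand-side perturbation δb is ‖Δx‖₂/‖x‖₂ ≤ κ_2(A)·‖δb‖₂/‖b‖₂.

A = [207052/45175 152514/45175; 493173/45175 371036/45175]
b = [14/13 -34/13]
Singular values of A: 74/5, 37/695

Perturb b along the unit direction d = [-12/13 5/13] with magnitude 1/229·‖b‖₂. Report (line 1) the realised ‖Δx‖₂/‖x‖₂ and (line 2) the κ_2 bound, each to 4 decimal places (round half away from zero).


0.0062
1.2140

largest singular value 74/5, smallest 37/695
κ_2(A) = (74/5) / (37/695) = 278.0000
worst-case relative error ≤ 278.0000 × 1/229 = 1.2140
solve Ax = b  →  x = [22.4324 -30.1351]
‖b‖₂ = 2.8284 and ‖x‖₂ = 37.5678
with δb = [-0.0114 0.0048], A·Δx = δb → ‖Δx‖ = 0.2320
realised ‖Δx‖/‖x‖ = 0.0062
realised/bound (from unrounded values) ≈ 0.0051


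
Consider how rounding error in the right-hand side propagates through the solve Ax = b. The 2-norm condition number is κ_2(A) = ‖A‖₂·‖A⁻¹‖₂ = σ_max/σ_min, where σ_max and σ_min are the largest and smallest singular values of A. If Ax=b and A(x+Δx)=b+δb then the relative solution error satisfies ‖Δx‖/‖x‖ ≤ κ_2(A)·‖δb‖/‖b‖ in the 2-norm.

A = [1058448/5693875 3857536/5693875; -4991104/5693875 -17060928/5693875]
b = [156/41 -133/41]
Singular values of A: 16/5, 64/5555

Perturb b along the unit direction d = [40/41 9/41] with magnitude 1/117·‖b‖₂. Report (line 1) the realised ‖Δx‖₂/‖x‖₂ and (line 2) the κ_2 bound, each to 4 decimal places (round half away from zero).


0.0142
2.3739

σ_max = 16/5, σ_min = 64/5555
κ_2(A) = (16/5) / (64/5555) = 277.7500
bound on ‖Δx‖/‖x‖: κ·ε = 277.7500·1/117 = 2.3739
solve Ax = b  →  x = [-249.6250 74.1094]
‖b‖ = 5.0000, ‖x‖ = 260.3936
Δx = A⁻¹·δb where δb = 1/117·5.0000·d; ‖Δx‖ = 3.7093
dividing the unrounded norms, ‖Δx‖/‖x‖ = 0.0142
so the bound overstates the realised error by a factor of ≈ 166.6519 (computed from the unrounded values)


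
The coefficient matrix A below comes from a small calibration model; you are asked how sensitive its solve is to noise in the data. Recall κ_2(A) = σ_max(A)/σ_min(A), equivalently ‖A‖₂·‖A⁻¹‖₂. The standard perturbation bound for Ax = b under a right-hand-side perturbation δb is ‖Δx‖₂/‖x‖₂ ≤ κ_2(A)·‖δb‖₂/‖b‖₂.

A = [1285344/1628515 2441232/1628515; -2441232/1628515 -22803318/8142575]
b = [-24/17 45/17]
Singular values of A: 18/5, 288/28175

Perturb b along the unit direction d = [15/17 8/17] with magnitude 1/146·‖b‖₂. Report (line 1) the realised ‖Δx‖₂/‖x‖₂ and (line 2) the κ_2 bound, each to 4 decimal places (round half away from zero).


2.4122
2.4122

σ_max = 18/5, σ_min = 288/28175
κ_2(A) = (18/5) / (288/28175) = 352.1875
bound on ‖Δx‖/‖x‖: κ·ε = 352.1875·1/146 = 2.4122
solve Ax = b  →  x = [-0.3922 -0.7353]
‖b‖₂ = 3.0000 and ‖x‖₂ = 0.8333
Δx = A⁻¹·δb where δb = 1/146·3.0000·d; ‖Δx‖ = 2.0102
dividing the unrounded norms, ‖Δx‖/‖x‖ = 2.4122
so the bound is sharp here: realised error equals the bound


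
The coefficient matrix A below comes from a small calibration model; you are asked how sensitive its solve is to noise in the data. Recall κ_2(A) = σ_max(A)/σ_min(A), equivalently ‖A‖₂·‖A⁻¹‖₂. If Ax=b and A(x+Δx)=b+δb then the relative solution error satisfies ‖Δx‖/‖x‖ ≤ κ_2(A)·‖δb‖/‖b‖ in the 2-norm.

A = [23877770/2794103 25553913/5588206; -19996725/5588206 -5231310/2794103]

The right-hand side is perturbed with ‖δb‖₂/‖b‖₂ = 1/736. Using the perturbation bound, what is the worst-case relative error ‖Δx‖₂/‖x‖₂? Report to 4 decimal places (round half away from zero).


0.4123

form AᵀA = [15860713677025/184781339044 2114732321520/46195334761; 2114732321520/46195334761 4511650218201/184781339044] with trace 35246304317/319690898 and determinant 337640625/2557527184
solving λ² − 35246304317/319690898·λ + 337640625/2557527184 = 0 gives λ = 441/4, 765625/639381796
σ_max=√(441/4)=(21/2), σ_min=√(765625/639381796)=(875/25286) → κ = 303.4320
perturbation bound = 303.4320·1/736 = 0.4123


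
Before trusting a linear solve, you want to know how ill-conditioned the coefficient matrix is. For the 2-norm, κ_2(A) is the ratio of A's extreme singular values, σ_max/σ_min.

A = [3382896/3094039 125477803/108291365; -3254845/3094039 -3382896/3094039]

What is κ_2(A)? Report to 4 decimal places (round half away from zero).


M = AᵀA = [26204520001/11382969481 962968409568/398403931835; 962968409568/398403931835 35390679067249/13944137614225]. tr(M)=80251148714/16580425225, det(M)=366025/663217009
eigenvalues of AᵀA: λ = (tr ± √(tr²−4·det))/2 = 121/25, 75625/663217009
so κ_2 = √((121/25) / (75625/663217009)) = 206.0240

206.0240


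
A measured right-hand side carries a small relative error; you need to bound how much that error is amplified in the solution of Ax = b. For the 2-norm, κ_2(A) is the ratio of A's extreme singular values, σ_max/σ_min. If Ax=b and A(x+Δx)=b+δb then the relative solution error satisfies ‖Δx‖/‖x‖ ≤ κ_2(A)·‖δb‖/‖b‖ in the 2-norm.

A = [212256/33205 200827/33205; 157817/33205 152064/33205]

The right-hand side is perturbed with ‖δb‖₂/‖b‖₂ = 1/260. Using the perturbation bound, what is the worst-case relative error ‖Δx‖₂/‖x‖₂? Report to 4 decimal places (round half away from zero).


0.8808

form AᵀA = [2798352601/44102881 2665000800/44102881; 2665000800/44102881 2538197761/44102881] with trace 6345482/52441 and determinant 14641/52441
eigenvalues of AᵀA: λ = (tr ± √(tr²−4·det))/2 = 121, 121/52441
κ = σ_max/σ_min = 11/(11/229) = 229.0000
bound on ‖Δx‖/‖x‖: κ·ε = 229.0000·1/260 = 0.8808


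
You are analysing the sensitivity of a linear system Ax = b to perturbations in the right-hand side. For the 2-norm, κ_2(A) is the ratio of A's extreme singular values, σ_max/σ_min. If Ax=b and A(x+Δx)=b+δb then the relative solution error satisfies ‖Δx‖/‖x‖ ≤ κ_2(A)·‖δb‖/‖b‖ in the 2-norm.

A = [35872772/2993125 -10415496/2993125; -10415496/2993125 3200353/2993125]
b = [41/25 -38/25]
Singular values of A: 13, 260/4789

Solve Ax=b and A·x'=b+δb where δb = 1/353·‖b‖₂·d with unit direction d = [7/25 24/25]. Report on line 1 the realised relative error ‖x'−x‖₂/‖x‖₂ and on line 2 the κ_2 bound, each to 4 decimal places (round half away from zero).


0.0063
0.6783

σ_max = 13, σ_min = 260/4789
κ_2(A) = 13 / (260/4789) = 239.4500
perturbation bound = 239.4500·1/353 = 0.6783
solve Ax = b  →  x = [-5.0097 -17.7255]
‖b‖ = 2.2361, ‖x‖ = 18.4199
Δx = A⁻¹·δb where δb = 1/353·2.2361·d; ‖Δx‖ = 0.1167
realised ‖Δx‖/‖x‖ = 0.0063
tightness: 0.0063 against a bound of 0.6783 (unrounded ratio ≈ 0.0093)


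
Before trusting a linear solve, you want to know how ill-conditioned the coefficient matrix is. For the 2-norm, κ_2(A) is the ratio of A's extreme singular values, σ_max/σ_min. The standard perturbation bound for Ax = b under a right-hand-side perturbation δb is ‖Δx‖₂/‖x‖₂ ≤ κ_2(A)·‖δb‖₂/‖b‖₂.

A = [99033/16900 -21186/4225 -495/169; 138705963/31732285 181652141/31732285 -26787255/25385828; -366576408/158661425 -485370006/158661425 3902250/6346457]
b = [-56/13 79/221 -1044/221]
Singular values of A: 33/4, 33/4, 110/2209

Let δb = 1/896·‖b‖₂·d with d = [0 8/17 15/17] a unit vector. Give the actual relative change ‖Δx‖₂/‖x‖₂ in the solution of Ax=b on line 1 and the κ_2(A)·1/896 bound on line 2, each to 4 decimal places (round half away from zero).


from the listed singular values, σ₁ = 33/4, σ_n = 110/2209
condition number: (33/4) ÷ (110/2209) = 165.6750
κ_2(A)·‖δb‖/‖b‖ = 0.1849
solve Ax = b  →  x = [-29.8458 9.2101 -74.0084]
‖b‖ = 6.4031, ‖x‖ = 80.3296
Δx = A⁻¹·δb where δb = 1/896·6.4031·d; ‖Δx‖ = 0.1435
dividing the unrounded norms, ‖Δx‖/‖x‖ = 0.0018
so the bound overstates the realised error by a factor of ≈ 103.4993 (computed from the unrounded values)

0.0018
0.1849


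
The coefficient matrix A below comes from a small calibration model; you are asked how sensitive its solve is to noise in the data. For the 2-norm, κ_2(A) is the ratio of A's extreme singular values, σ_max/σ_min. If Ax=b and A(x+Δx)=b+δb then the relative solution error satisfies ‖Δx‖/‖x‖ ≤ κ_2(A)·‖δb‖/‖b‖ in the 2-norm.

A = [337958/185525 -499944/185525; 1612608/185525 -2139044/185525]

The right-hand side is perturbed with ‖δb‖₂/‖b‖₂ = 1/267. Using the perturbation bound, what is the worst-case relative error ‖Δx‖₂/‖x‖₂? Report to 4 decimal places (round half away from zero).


form AᵀA = [1614943588/20475625 -2152527984/20475625; -2152527984/20475625 2870584912/20475625] with trace 35884228/163805 and determinant 119946304/20475625
solving λ² − 35884228/163805·λ + 119946304/20475625 = 0 gives λ = 5476/25, 21904/819025
σ_max=√(5476/25)=(74/5), σ_min=√(21904/819025)=(148/905) → κ = 90.5000
worst-case relative error ≤ 90.5000 × 1/267 = 0.3390

0.3390


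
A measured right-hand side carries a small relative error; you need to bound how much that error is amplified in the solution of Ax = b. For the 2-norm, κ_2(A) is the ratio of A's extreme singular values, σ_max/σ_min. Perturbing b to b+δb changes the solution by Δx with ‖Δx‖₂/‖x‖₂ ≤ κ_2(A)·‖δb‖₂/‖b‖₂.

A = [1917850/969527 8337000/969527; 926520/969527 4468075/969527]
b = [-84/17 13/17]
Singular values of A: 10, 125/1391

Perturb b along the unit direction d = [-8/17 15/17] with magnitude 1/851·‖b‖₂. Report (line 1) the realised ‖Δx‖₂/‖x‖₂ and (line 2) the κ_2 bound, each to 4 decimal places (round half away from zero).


from the listed singular values, σ₁ = 10, σ_n = 125/1391
condition number: 10 ÷ (125/1391) = 111.2800
κ_2(A)·‖δb‖/‖b‖ = 0.1308
solve Ax = b  →  x = [-32.6576 6.9380]
‖b‖₂ = 5.0000 and ‖x‖₂ = 33.3864
re-solving with b+δb shifts x by Δx of norm 0.0654
relative error = 0.0020
tightness: 0.0020 against a bound of 0.1308 (unrounded ratio ≈ 0.0150)

0.0020
0.1308


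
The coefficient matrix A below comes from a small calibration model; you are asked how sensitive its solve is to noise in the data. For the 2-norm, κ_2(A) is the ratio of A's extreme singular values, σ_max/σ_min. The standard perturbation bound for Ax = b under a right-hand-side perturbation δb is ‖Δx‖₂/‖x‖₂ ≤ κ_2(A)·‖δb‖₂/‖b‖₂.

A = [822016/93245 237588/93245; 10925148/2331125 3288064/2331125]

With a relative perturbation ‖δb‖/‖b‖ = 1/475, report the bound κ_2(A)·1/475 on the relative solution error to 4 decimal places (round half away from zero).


0.4619

M = AᵀA = [1874317643536/18803265625 546663656448/18803265625; 546663656448/18803265625 159485816464/18803265625]. tr(M)=3254085536/30085225, det(M)=7311616/30085225
λ_max, λ_min = (3254085536/30085225 ± √10588192789154512896/905120763300625)/2 = 2704/25, 2704/1203409
κ_2(A) = √(λ_max/λ_min) = √((2704/25) / (2704/1203409)) = 219.4000
worst-case relative error ≤ 219.4000 × 1/475 = 0.4619


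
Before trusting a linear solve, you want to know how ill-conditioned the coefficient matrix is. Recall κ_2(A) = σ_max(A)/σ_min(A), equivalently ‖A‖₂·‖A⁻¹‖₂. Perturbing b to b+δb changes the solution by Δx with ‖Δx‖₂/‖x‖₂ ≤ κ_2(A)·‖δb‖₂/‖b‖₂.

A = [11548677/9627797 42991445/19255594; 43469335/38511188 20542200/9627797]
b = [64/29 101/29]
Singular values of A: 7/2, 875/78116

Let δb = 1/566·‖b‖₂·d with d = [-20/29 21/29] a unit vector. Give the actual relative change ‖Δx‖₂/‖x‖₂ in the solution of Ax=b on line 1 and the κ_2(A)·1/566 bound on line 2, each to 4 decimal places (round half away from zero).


0.0073
0.5521

σ_max = 7/2, σ_min = 875/78116
condition number: (7/2) ÷ (875/78116) = 312.4640
worst-case relative error ≤ 312.4640 × 1/566 = 0.5521
solve Ax = b  →  x = [-78.2346 43.0204]
‖b‖₂ = 4.1231 and ‖x‖₂ = 89.2827
re-solving with b+δb shifts x by Δx of norm 0.6503
dividing the unrounded norms, ‖Δx‖/‖x‖ = 0.0073
realised/bound (from unrounded values) ≈ 0.0132


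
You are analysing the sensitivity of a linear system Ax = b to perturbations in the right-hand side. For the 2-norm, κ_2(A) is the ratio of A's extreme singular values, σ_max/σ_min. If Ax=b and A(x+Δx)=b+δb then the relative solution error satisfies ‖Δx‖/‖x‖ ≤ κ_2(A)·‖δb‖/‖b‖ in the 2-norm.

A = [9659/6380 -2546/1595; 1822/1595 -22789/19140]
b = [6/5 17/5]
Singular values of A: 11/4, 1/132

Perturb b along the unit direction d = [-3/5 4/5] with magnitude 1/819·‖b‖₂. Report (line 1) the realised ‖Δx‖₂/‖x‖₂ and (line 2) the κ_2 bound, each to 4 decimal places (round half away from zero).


0.0022
0.4432

from the listed singular values, σ₁ = 11/4, σ_n = 1/132
condition number: (11/4) ÷ (1/132) = 363.0000
perturbation bound = 363.0000·1/819 = 0.4432
solve Ax = b  →  x = [191.9248 181.2790]
‖b‖₂ = 3.6056 and ‖x‖₂ = 264.0023
δb = ε·‖b‖·d = [-0.0026 0.0035]; solving A·Δx = δb gives ‖Δx‖ = 0.5811
realised ‖Δx‖/‖x‖ = 0.0022
so the bound overstates the realised error by a factor of ≈ 201.3579 (computed from the unrounded values)


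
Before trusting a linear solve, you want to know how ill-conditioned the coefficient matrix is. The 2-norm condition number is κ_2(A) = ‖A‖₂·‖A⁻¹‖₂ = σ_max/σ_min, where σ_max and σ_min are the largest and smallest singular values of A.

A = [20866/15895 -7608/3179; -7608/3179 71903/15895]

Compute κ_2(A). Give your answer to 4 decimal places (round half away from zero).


form AᵀA = [6513604/874225 -2442168/174845; -2442168/174845 22896481/874225] with trace 20353/605 and determinant 3364/75625
solving λ² − 20353/605·λ + 3364/75625 = 0 gives λ = 841/25, 4/3025
σ_max=√(841/25)=(29/5), σ_min=√(4/3025)=(2/55) → κ = 159.5000

159.5000


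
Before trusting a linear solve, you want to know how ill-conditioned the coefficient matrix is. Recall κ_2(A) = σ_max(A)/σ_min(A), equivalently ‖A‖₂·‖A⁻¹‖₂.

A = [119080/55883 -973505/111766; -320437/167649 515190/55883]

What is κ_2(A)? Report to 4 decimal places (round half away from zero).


form AᵀA = [6679049/815121 -3276910/90569; -3276910/90569 58275425/362276] with trace 13443781/79524 and determinant 714025/79524
solving λ² − 13443781/79524·λ + 714025/79524 = 0 gives λ = 169, 4225/79524
σ_max=√169=13, σ_min=√(4225/79524)=(65/282) → κ = 56.4000

56.4000


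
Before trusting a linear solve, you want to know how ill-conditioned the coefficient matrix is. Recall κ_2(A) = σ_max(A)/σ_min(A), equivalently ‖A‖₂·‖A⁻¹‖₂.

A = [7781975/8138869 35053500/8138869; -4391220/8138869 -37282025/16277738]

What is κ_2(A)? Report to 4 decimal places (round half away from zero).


186.8320

form AᵀA = [276269716225/229208265049 1227135804750/229208265049; 1227135804750/229208265049 21816404280625/916833060196] with trace 13635623525/545409316 and determinant 9765625/545409316
solving λ² − 13635623525/545409316·λ + 9765625/545409316 = 0 gives λ = 25, 390625/545409316
σ_max=√25=5, σ_min=√(390625/545409316)=(625/23354) → κ = 186.8320


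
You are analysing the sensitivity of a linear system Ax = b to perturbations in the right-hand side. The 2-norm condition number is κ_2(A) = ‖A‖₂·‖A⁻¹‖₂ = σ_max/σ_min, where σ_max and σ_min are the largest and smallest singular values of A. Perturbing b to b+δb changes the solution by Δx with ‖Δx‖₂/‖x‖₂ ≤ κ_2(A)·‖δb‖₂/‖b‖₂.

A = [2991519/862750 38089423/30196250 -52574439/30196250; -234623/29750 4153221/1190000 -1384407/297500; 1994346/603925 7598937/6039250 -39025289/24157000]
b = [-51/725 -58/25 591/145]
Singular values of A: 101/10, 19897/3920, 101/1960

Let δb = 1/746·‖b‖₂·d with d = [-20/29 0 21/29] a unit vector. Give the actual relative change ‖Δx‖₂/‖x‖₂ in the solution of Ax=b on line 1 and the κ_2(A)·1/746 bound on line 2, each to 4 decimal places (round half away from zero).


σ_max = 101/10, σ_min = 101/1960
condition number: (101/10) ÷ (101/1960) = 196.0000
worst-case relative error ≤ 196.0000 × 1/746 = 0.2627
solve Ax = b  →  x = [0.4475 46.6990 34.7644]
‖b‖ = 4.6904, ‖x‖ = 58.2199
δb = ε·‖b‖·d = [-0.0043 0.0000 0.0046]; solving A·Δx = δb gives ‖Δx‖ = 0.1220
dividing the unrounded norms, ‖Δx‖/‖x‖ = 0.0021
so the bound overstates the realised error by a factor of ≈ 125.3665 (computed from the unrounded values)

0.0021
0.2627


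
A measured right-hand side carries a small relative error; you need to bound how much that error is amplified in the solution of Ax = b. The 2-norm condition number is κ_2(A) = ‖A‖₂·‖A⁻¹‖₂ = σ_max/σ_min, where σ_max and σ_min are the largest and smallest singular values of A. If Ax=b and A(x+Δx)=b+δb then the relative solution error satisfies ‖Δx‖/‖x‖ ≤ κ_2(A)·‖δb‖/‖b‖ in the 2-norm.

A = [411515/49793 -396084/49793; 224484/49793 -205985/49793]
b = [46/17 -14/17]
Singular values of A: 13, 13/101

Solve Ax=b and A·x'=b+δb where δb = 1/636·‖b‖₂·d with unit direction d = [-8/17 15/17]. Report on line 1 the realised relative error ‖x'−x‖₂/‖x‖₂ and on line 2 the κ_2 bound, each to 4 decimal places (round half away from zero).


0.0022
0.1588

from the listed singular values, σ₁ = 13, σ_n = 13/101
κ_2(A) = 13 / (13/101) = 101.0000
perturbation bound = 101.0000·1/636 = 0.1588
solve Ax = b  →  x = [-10.6048 -11.3581]
2-norm of b is 2.8284; of x, 15.5392
δb = ε·‖b‖·d = [-0.0021 0.0039]; solving A·Δx = δb gives ‖Δx‖ = 0.0346
realised ‖Δx‖/‖x‖ = 0.0022
tightness: 0.0022 against a bound of 0.1588 (unrounded ratio ≈ 0.0140)


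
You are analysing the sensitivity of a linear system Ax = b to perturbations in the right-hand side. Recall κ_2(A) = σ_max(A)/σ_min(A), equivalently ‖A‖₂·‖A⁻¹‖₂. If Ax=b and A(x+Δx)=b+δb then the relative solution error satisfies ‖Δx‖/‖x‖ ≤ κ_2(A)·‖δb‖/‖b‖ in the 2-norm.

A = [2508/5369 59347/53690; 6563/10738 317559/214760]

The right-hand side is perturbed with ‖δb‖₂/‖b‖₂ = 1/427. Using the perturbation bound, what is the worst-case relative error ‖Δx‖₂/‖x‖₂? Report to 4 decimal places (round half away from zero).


0.6190

form AᵀA = [68233225/115304644 654975585/461218576; 654975585/461218576 6287871241/1844874304] with trace 43666289/10916416 and determinant 625/2729104
λ_max, λ_min = (43666289/10916416 ± √1906635630871521/119168138285056)/2 = 4, 625/10916416
κ_2(A) = √(λ_max/λ_min) = √(4 / (625/10916416)) = 264.3200
κ_2(A)·‖δb‖/‖b‖ = 0.6190


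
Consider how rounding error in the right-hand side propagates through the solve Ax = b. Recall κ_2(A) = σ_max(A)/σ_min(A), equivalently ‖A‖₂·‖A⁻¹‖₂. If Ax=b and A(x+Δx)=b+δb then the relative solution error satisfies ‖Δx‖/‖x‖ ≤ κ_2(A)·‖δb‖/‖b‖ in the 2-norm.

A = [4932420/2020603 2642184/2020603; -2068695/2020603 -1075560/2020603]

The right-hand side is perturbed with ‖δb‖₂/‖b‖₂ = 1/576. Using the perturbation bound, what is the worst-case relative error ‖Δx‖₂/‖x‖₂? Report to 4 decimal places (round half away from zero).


AᵀA = [169279680825/24158795761 90280276920/24158795761; 90280276920/24158795761 48153642624/24158795761]; tr = 752364441/83594449, det = 129600/83594449
solving λ² − 752364441/83594449·λ + 129600/83594449 = 0 gives λ = 9, 14400/83594449
so κ_2 = √(9 / (14400/83594449)) = 228.5750
worst-case relative error ≤ 228.5750 × 1/576 = 0.3968

0.3968


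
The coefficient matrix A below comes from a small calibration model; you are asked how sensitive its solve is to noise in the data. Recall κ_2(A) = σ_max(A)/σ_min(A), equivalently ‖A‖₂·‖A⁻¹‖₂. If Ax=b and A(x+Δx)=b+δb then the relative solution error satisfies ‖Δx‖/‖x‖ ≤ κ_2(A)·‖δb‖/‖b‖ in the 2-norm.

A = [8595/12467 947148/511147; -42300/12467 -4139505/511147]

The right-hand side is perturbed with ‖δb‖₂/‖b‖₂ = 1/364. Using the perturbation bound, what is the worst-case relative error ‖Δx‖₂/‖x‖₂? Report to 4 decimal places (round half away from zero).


AᵀA = [1863164025/155426089 4469312160/155426089; 4469312160/155426089 10727299809/155426089]; tr = 74499786/919681, det = 455625/919681
char-poly roots: 81 and 5625/919681
κ = σ_max/σ_min = 9/(75/959) = 115.0800
bound on ‖Δx‖/‖x‖: κ·ε = 115.0800·1/364 = 0.3162

0.3162
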